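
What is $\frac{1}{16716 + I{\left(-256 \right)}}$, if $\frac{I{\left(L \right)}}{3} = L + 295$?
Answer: $\frac{1}{16833} \approx 5.9407 \cdot 10^{-5}$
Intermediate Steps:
$I{\left(L \right)} = 885 + 3 L$ ($I{\left(L \right)} = 3 \left(L + 295\right) = 3 \left(295 + L\right) = 885 + 3 L$)
$\frac{1}{16716 + I{\left(-256 \right)}} = \frac{1}{16716 + \left(885 + 3 \left(-256\right)\right)} = \frac{1}{16716 + \left(885 - 768\right)} = \frac{1}{16716 + 117} = \frac{1}{16833}$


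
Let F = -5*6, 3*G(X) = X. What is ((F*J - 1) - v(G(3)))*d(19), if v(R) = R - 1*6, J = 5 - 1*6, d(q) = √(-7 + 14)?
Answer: 34*√7 ≈ 89.956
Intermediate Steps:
d(q) = √7
G(X) = X/3
F = -30
J = -1 (J = 5 - 6 = -1)
v(R) = -6 + R (v(R) = R - 6 = -6 + R)
((F*J - 1) - v(G(3)))*d(19) = ((-30*(-1) - 1) - (-6 + (⅓)*3))*√7 = ((30 - 1) - (-6 + 1))*√7 = (29 - 1*(-5))*√7 = (29 + 5)*√7 = 34*√7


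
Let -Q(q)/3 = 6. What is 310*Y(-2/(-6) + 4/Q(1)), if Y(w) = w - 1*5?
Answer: -13640/9 ≈ -1515.6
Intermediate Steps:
Q(q) = -18 (Q(q) = -3*6 = -18)
Y(w) = -5 + w (Y(w) = w - 5 = -5 + w)
310*Y(-2/(-6) + 4/Q(1)) = 310*(-5 + (-2/(-6) + 4/(-18))) = 310*(-5 + (-2*(-⅙) + 4*(-1/18))) = 310*(-5 + (⅓ - 2/9)) = 310*(-5 + ⅑) = 310*(-44/9) = -13640/9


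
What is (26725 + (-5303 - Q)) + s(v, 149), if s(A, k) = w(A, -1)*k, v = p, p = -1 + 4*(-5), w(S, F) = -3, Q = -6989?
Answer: 27964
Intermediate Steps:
p = -21 (p = -1 - 20 = -21)
v = -21
s(A, k) = -3*k
(26725 + (-5303 - Q)) + s(v, 149) = (26725 + (-5303 - 1*(-6989))) - 3*149 = (26725 + (-5303 + 6989)) - 447 = (26725 + 1686) - 447 = 28411 - 447 = 27964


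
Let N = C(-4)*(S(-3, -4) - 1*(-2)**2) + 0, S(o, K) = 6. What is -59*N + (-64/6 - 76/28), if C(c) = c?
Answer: 9631/21 ≈ 458.62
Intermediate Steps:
N = -8 (N = -4*(6 - 1*(-2)**2) + 0 = -4*(6 - 1*4) + 0 = -4*(6 - 4) + 0 = -4*2 + 0 = -8 + 0 = -8)
-59*N + (-64/6 - 76/28) = -59*(-8) + (-64/6 - 76/28) = 472 + (-64*1/6 - 76*1/28) = 472 + (-32/3 - 19/7) = 472 - 281/21 = 9631/21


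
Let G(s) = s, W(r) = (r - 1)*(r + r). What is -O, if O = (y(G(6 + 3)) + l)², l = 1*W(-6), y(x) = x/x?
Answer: -7225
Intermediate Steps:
W(r) = 2*r*(-1 + r) (W(r) = (-1 + r)*(2*r) = 2*r*(-1 + r))
y(x) = 1
l = 84 (l = 1*(2*(-6)*(-1 - 6)) = 1*(2*(-6)*(-7)) = 1*84 = 84)
O = 7225 (O = (1 + 84)² = 85² = 7225)
-O = -1*7225 = -7225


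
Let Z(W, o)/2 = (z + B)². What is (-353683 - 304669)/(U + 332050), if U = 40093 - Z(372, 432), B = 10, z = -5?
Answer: -658352/372093 ≈ -1.7693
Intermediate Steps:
Z(W, o) = 50 (Z(W, o) = 2*(-5 + 10)² = 2*5² = 2*25 = 50)
U = 40043 (U = 40093 - 1*50 = 40093 - 50 = 40043)
(-353683 - 304669)/(U + 332050) = (-353683 - 304669)/(40043 + 332050) = -658352/372093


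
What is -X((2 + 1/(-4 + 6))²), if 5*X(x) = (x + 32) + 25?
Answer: -253/20 ≈ -12.650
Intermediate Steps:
X(x) = 57/5 + x/5 (X(x) = ((x + 32) + 25)/5 = ((32 + x) + 25)/5 = (57 + x)/5 = 57/5 + x/5)
-X((2 + 1/(-4 + 6))²) = -(57/5 + (2 + 1/(-4 + 6))²/5) = -(57/5 + (2 + 1/2)²/5) = -(57/5 + (2 + ½)²/5) = -(57/5 + (5/2)²/5) = -(57/5 + (⅕)*(25/4)) = -(57/5 + 5/4) = -1*253/20 = -253/20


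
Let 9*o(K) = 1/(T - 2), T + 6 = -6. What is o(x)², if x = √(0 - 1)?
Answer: 1/15876 ≈ 6.2988e-5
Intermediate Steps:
T = -12 (T = -6 - 6 = -12)
x = I (x = √(-1) = I ≈ 1.0*I)
o(K) = -1/126 (o(K) = 1/(9*(-12 - 2)) = (⅑)/(-14) = (⅑)*(-1/14) = -1/126)
o(x)² = (-1/126)² = 1/15876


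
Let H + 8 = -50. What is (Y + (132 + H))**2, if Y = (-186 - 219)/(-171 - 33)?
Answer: 26697889/4624 ≈ 5773.8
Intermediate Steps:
H = -58 (H = -8 - 50 = -58)
Y = 135/68 (Y = -405/(-204) = -405*(-1/204) = 135/68 ≈ 1.9853)
(Y + (132 + H))**2 = (135/68 + (132 - 58))**2 = (135/68 + 74)**2 = (5167/68)**2 = 26697889/4624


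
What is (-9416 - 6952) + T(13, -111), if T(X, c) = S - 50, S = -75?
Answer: -16493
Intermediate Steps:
T(X, c) = -125 (T(X, c) = -75 - 50 = -125)
(-9416 - 6952) + T(13, -111) = (-9416 - 6952) - 125 = -16368 - 125 = -16493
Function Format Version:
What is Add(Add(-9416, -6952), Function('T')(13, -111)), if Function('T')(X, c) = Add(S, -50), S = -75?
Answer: -16493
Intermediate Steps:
Function('T')(X, c) = -125 (Function('T')(X, c) = Add(-75, -50) = -125)
Add(Add(-9416, -6952), Function('T')(13, -111)) = Add(Add(-9416, -6952), -125) = Add(-16368, -125) = -16493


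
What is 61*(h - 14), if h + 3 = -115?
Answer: -8052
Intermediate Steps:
h = -118 (h = -3 - 115 = -118)
61*(h - 14) = 61*(-118 - 14) = 61*(-132) = -8052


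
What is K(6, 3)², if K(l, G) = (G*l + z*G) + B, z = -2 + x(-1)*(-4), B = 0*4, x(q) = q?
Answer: 576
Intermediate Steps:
B = 0
z = 2 (z = -2 - 1*(-4) = -2 + 4 = 2)
K(l, G) = 2*G + G*l (K(l, G) = (G*l + 2*G) + 0 = (2*G + G*l) + 0 = 2*G + G*l)
K(6, 3)² = (3*(2 + 6))² = (3*8)² = 24² = 576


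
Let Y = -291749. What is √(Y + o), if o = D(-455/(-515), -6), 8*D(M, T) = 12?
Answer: 103*I*√110/2 ≈ 540.14*I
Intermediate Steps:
D(M, T) = 3/2 (D(M, T) = (⅛)*12 = 3/2)
o = 3/2 ≈ 1.5000
√(Y + o) = √(-291749 + 3/2) = √(-583495/2) = 103*I*√110/2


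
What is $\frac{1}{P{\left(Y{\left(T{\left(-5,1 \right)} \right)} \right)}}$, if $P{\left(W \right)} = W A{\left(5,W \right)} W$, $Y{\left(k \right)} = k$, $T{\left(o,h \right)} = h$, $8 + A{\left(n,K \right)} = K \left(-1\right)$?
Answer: $- \frac{1}{9} \approx -0.11111$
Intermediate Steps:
$A{\left(n,K \right)} = -8 - K$ ($A{\left(n,K \right)} = -8 + K \left(-1\right) = -8 - K$)
$P{\left(W \right)} = W^{2} \left(-8 - W\right)$ ($P{\left(W \right)} = W \left(-8 - W\right) W = W^{2} \left(-8 - W\right)$)
$\frac{1}{P{\left(Y{\left(T{\left(-5,1 \right)} \right)} \right)}} = \frac{1}{1^{2} \left(-8 - 1\right)} = \frac{1}{1 \left(-8 - 1\right)} = \frac{1}{1 \left(-9\right)} = \frac{1}{-9} = - \frac{1}{9}$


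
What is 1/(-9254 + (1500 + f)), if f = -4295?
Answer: -1/12049 ≈ -8.2994e-5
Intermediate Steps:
1/(-9254 + (1500 + f)) = 1/(-9254 + (1500 - 4295)) = 1/(-9254 - 2795) = 1/(-12049) = -1/12049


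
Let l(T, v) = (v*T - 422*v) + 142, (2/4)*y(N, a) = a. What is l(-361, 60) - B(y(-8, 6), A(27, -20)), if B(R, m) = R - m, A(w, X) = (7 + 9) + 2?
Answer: -46832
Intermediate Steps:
y(N, a) = 2*a
A(w, X) = 18 (A(w, X) = 16 + 2 = 18)
l(T, v) = 142 - 422*v + T*v (l(T, v) = (T*v - 422*v) + 142 = (-422*v + T*v) + 142 = 142 - 422*v + T*v)
l(-361, 60) - B(y(-8, 6), A(27, -20)) = (142 - 422*60 - 361*60) - (2*6 - 1*18) = (142 - 25320 - 21660) - (12 - 18) = -46838 - 1*(-6) = -46838 + 6 = -46832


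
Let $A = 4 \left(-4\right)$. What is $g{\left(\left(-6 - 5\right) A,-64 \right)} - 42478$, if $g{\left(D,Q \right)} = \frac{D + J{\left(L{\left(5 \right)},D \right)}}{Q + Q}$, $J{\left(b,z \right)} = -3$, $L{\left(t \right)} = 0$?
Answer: $- \frac{5437357}{128} \approx -42479.0$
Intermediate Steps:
$A = -16$
$g{\left(D,Q \right)} = \frac{-3 + D}{2 Q}$ ($g{\left(D,Q \right)} = \frac{D - 3}{Q + Q} = \frac{-3 + D}{2 Q}$)
$g{\left(\left(-6 - 5\right) A,-64 \right)} - 42478 = \frac{-3 + \left(-6 - 5\right) \left(-16\right)}{2 \left(-64\right)} - 42478 = \frac{1}{2} \left(- \frac{1}{64}\right) \left(-3 - -176\right) - 42478 = \frac{1}{2} \left(- \frac{1}{64}\right) \left(-3 + 176\right) - 42478 = \frac{1}{2} \left(- \frac{1}{64}\right) 173 - 42478 = - \frac{173}{128} - 42478 = - \frac{5437357}{128}$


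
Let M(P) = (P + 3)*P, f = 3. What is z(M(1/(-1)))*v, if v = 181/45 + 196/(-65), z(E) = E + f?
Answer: 589/585 ≈ 1.0068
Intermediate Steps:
M(P) = P*(3 + P) (M(P) = (3 + P)*P = P*(3 + P))
z(E) = 3 + E (z(E) = E + 3 = 3 + E)
v = 589/585 (v = 181*(1/45) + 196*(-1/65) = 181/45 - 196/65 = 589/585 ≈ 1.0068)
z(M(1/(-1)))*v = (3 + (1/(-1))*(3 + 1/(-1)))*(589/585) = (3 + (1*(-1))*(3 + 1*(-1)))*(589/585) = (3 - (3 - 1))*(589/585) = (3 - 1*2)*(589/585) = (3 - 2)*(589/585) = 1*(589/585) = 589/585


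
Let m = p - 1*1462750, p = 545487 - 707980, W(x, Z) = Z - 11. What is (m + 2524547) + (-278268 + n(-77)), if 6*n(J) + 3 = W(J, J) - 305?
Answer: 620970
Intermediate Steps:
W(x, Z) = -11 + Z
p = -162493
n(J) = -319/6 + J/6 (n(J) = -1/2 + ((-11 + J) - 305)/6 = -1/2 + (-316 + J)/6 = -1/2 + (-158/3 + J/6) = -319/6 + J/6)
m = -1625243 (m = -162493 - 1*1462750 = -162493 - 1462750 = -1625243)
(m + 2524547) + (-278268 + n(-77)) = (-1625243 + 2524547) + (-278268 + (-319/6 + (1/6)*(-77))) = 899304 + (-278268 + (-319/6 - 77/6)) = 899304 + (-278268 - 66) = 899304 - 278334 = 620970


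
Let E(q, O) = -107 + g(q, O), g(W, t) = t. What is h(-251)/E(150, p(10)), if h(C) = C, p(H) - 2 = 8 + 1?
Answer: 251/96 ≈ 2.6146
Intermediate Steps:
p(H) = 11 (p(H) = 2 + (8 + 1) = 2 + 9 = 11)
E(q, O) = -107 + O
h(-251)/E(150, p(10)) = -251/(-107 + 11) = -251/(-96) = -251*(-1/96) = 251/96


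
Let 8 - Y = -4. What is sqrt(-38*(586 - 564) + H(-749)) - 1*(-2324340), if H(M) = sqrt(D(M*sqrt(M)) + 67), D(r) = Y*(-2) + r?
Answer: 2324340 + sqrt(-836 + sqrt(43 - 749*I*sqrt(749))) ≈ 2.3243e+6 - 27.168*I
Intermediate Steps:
Y = 12 (Y = 8 - 1*(-4) = 8 + 4 = 12)
D(r) = -24 + r (D(r) = 12*(-2) + r = -24 + r)
H(M) = sqrt(43 + M**(3/2)) (H(M) = sqrt((-24 + M*sqrt(M)) + 67) = sqrt((-24 + M**(3/2)) + 67) = sqrt(43 + M**(3/2)))
sqrt(-38*(586 - 564) + H(-749)) - 1*(-2324340) = sqrt(-38*(586 - 564) + sqrt(43 + (-749)**(3/2))) - 1*(-2324340) = sqrt(-38*22 + sqrt(43 - 749*I*sqrt(749))) + 2324340 = sqrt(-836 + sqrt(43 - 749*I*sqrt(749))) + 2324340 = 2324340 + sqrt(-836 + sqrt(43 - 749*I*sqrt(749)))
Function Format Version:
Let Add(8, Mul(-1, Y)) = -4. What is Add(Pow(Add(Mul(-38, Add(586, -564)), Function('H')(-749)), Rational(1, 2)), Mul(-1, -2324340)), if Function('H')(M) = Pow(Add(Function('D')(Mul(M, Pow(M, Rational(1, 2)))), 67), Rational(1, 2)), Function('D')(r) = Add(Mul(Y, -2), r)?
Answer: Add(2324340, Pow(Add(-836, Pow(Add(43, Mul(-749, I, Pow(749, Rational(1, 2)))), Rational(1, 2))), Rational(1, 2))) ≈ Add(2.3243e+6, Mul(-27.168, I))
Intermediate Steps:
Y = 12 (Y = Add(8, Mul(-1, -4)) = Add(8, 4) = 12)
Function('D')(r) = Add(-24, r) (Function('D')(r) = Add(Mul(12, -2), r) = Add(-24, r))
Function('H')(M) = Pow(Add(43, Pow(M, Rational(3, 2))), Rational(1, 2)) (Function('H')(M) = Pow(Add(Add(-24, Mul(M, Pow(M, Rational(1, 2)))), 67), Rational(1, 2)) = Pow(Add(Add(-24, Pow(M, Rational(3, 2))), 67), Rational(1, 2)) = Pow(Add(43, Pow(M, Rational(3, 2))), Rational(1, 2)))
Add(Pow(Add(Mul(-38, Add(586, -564)), Function('H')(-749)), Rational(1, 2)), Mul(-1, -2324340)) = Add(Pow(Add(Mul(-38, Add(586, -564)), Pow(Add(43, Pow(-749, Rational(3, 2))), Rational(1, 2))), Rational(1, 2)), Mul(-1, -2324340)) = Add(Pow(Add(Mul(-38, 22), Pow(Add(43, Mul(-749, I, Pow(749, Rational(1, 2)))), Rational(1, 2))), Rational(1, 2)), 2324340) = Add(Pow(Add(-836, Pow(Add(43, Mul(-749, I, Pow(749, Rational(1, 2)))), Rational(1, 2))), Rational(1, 2)), 2324340) = Add(2324340, Pow(Add(-836, Pow(Add(43, Mul(-749, I, Pow(749, Rational(1, 2)))), Rational(1, 2))), Rational(1, 2)))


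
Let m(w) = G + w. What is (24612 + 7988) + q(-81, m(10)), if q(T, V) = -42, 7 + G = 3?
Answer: 32558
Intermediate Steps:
G = -4 (G = -7 + 3 = -4)
m(w) = -4 + w
(24612 + 7988) + q(-81, m(10)) = (24612 + 7988) - 42 = 32600 - 42 = 32558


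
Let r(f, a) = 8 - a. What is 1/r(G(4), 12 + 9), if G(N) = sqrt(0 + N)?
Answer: -1/13 ≈ -0.076923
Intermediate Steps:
G(N) = sqrt(N)
1/r(G(4), 12 + 9) = 1/(8 - (12 + 9)) = 1/(8 - 1*21) = 1/(8 - 21) = 1/(-13) = -1/13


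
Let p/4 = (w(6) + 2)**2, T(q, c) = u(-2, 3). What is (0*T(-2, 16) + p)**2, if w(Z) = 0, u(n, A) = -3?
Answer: 256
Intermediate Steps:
T(q, c) = -3
p = 16 (p = 4*(0 + 2)**2 = 4*2**2 = 4*4 = 16)
(0*T(-2, 16) + p)**2 = (0*(-3) + 16)**2 = (0 + 16)**2 = 16**2 = 256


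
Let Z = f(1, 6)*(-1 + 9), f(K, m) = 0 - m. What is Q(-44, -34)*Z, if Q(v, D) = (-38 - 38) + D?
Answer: 5280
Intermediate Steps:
f(K, m) = -m
Q(v, D) = -76 + D
Z = -48 (Z = (-1*6)*(-1 + 9) = -6*8 = -48)
Q(-44, -34)*Z = (-76 - 34)*(-48) = -110*(-48) = 5280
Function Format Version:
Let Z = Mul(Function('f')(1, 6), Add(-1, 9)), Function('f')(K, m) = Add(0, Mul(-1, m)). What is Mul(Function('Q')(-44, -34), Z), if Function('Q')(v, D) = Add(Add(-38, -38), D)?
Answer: 5280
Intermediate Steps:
Function('f')(K, m) = Mul(-1, m)
Function('Q')(v, D) = Add(-76, D)
Z = -48 (Z = Mul(Mul(-1, 6), Add(-1, 9)) = Mul(-6, 8) = -48)
Mul(Function('Q')(-44, -34), Z) = Mul(Add(-76, -34), -48) = Mul(-110, -48) = 5280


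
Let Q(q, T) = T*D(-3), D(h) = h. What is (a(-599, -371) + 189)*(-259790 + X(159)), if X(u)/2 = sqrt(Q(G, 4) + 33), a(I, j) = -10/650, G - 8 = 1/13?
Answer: -638252072/13 + 24568*sqrt(21)/65 ≈ -4.9095e+7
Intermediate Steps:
G = 105/13 (G = 8 + 1/13 = 105/13 ≈ 8.0769)
a(I, j) = -1/65 (a(I, j) = -10*1/650 = -1/65)
Q(q, T) = -3*T (Q(q, T) = T*(-3) = -3*T)
X(u) = 2*sqrt(21) (X(u) = 2*sqrt(-3*4 + 33) = 2*sqrt(-12 + 33) = 2*sqrt(21))
(a(-599, -371) + 189)*(-259790 + X(159)) = (-1/65 + 189)*(-259790 + 2*sqrt(21)) = 12284*(-259790 + 2*sqrt(21))/65 = -638252072/13 + 24568*sqrt(21)/65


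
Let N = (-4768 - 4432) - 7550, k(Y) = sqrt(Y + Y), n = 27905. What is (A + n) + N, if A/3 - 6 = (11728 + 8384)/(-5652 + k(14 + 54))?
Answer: 44572513549/3993121 - 15084*sqrt(34)/3993121 ≈ 11162.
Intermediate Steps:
k(Y) = sqrt(2)*sqrt(Y) (k(Y) = sqrt(2*Y) = sqrt(2)*sqrt(Y))
A = 18 + 60336/(-5652 + 2*sqrt(34)) (A = 18 + 3*((11728 + 8384)/(-5652 + sqrt(2)*sqrt(14 + 54))) = 18 + 3*(20112/(-5652 + sqrt(2)*sqrt(68))) = 18 + 3*(20112/(-5652 + sqrt(2)*(2*sqrt(17)))) = 18 + 3*(20112/(-5652 + 2*sqrt(34))) = 18 + 60336/(-5652 + 2*sqrt(34)) ≈ 7.3028)
N = -16750 (N = -9200 - 7550 = -16750)
(A + n) + N = ((29248794/3993121 - 15084*sqrt(34)/3993121) + 27905) - 16750 = (111457290299/3993121 - 15084*sqrt(34)/3993121) - 16750 = 44572513549/3993121 - 15084*sqrt(34)/3993121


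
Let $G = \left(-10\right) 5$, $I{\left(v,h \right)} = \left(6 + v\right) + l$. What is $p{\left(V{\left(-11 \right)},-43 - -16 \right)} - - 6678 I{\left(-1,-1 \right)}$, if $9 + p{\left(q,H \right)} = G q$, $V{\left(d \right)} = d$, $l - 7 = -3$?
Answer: $60643$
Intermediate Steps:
$l = 4$ ($l = 7 - 3 = 4$)
$I{\left(v,h \right)} = 10 + v$ ($I{\left(v,h \right)} = \left(6 + v\right) + 4 = 10 + v$)
$G = -50$
$p{\left(q,H \right)} = -9 - 50 q$
$p{\left(V{\left(-11 \right)},-43 - -16 \right)} - - 6678 I{\left(-1,-1 \right)} = \left(-9 - -550\right) - - 6678 \left(10 - 1\right) = \left(-9 + 550\right) - \left(-6678\right) 9 = 541 - -60102 = 541 + 60102 = 60643$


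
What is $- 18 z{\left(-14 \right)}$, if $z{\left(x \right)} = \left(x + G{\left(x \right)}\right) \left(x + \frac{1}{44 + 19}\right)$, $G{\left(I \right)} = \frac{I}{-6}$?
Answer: $- \frac{8810}{3} \approx -2936.7$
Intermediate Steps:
$G{\left(I \right)} = - \frac{I}{6}$ ($G{\left(I \right)} = I \left(- \frac{1}{6}\right) = - \frac{I}{6}$)
$z{\left(x \right)} = \frac{5 x \left(\frac{1}{63} + x\right)}{6}$ ($z{\left(x \right)} = \left(x - \frac{x}{6}\right) \left(x + \frac{1}{44 + 19}\right) = \frac{5 x}{6} \left(x + \frac{1}{63}\right) = \frac{5 x}{6} \left(\frac{1}{63} + x\right) = \frac{5 x \left(\frac{1}{63} + x\right)}{6}$)
$- 18 z{\left(-14 \right)} = - 18 \cdot \frac{5}{378} \left(-14\right) \left(1 + 63 \left(-14\right)\right) = - 18 \cdot \frac{5}{378} \left(-14\right) \left(1 - 882\right) = - 18 \cdot \frac{5}{378} \left(-14\right) \left(-881\right) = \left(-18\right) \frac{4405}{27} = - \frac{8810}{3}$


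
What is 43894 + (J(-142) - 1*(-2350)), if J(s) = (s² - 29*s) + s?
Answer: 70384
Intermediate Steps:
J(s) = s² - 28*s
43894 + (J(-142) - 1*(-2350)) = 43894 + (-142*(-28 - 142) - 1*(-2350)) = 43894 + (-142*(-170) + 2350) = 43894 + (24140 + 2350) = 43894 + 26490 = 70384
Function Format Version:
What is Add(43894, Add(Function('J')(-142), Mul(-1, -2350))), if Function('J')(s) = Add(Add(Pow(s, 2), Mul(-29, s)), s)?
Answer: 70384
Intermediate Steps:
Function('J')(s) = Add(Pow(s, 2), Mul(-28, s))
Add(43894, Add(Function('J')(-142), Mul(-1, -2350))) = Add(43894, Add(Mul(-142, Add(-28, -142)), Mul(-1, -2350))) = Add(43894, Add(Mul(-142, -170), 2350)) = Add(43894, Add(24140, 2350)) = Add(43894, 26490) = 70384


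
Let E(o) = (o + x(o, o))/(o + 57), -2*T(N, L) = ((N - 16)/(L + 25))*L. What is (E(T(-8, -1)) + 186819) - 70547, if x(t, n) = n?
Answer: 13138734/113 ≈ 1.1627e+5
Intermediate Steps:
T(N, L) = -L*(-16 + N)/(2*(25 + L)) (T(N, L) = -(N - 16)/(L + 25)*L/2 = -(-16 + N)/(25 + L)*L/2 = -L*(-16 + N)/(2*(25 + L)))
E(o) = 2*o/(57 + o) (E(o) = (o + o)/(o + 57) = (2*o)/(57 + o) = 2*o/(57 + o))
(E(T(-8, -1)) + 186819) - 70547 = (2*((½)*(-1)*(16 - 1*(-8))/(25 - 1))/(57 + (½)*(-1)*(16 - 1*(-8))/(25 - 1)) + 186819) - 70547 = (2*((½)*(-1)*(16 + 8)/24)/(57 + (½)*(-1)*(16 + 8)/24) + 186819) - 70547 = (2*((½)*(-1)*(1/24)*24)/(57 + (½)*(-1)*(1/24)*24) + 186819) - 70547 = (2*(-½)/(57 - ½) + 186819) - 70547 = (2*(-½)/(113/2) + 186819) - 70547 = (2*(-½)*(2/113) + 186819) - 70547 = (-2/113 + 186819) - 70547 = 21110545/113 - 70547 = 13138734/113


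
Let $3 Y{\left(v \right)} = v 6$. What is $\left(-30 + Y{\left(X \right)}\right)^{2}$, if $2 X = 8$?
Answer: $484$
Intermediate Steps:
$X = 4$ ($X = \frac{1}{2} \cdot 8 = 4$)
$Y{\left(v \right)} = 2 v$ ($Y{\left(v \right)} = \frac{v 6}{3} = \frac{6 v}{3} = 2 v$)
$\left(-30 + Y{\left(X \right)}\right)^{2} = \left(-30 + 2 \cdot 4\right)^{2} = \left(-30 + 8\right)^{2} = \left(-22\right)^{2} = 484$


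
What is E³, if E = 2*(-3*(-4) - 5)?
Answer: 2744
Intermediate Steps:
E = 14 (E = 2*(12 - 5) = 2*7 = 14)
E³ = 14³ = 2744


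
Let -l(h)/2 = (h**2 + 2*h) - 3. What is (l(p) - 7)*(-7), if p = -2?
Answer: 7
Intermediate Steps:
l(h) = 6 - 4*h - 2*h**2 (l(h) = -2*((h**2 + 2*h) - 3) = -2*(-3 + h**2 + 2*h) = 6 - 4*h - 2*h**2)
(l(p) - 7)*(-7) = ((6 - 4*(-2) - 2*(-2)**2) - 7)*(-7) = ((6 + 8 - 2*4) - 7)*(-7) = ((6 + 8 - 8) - 7)*(-7) = (6 - 7)*(-7) = -1*(-7) = 7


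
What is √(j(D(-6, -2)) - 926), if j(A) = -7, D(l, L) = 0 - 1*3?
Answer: I*√933 ≈ 30.545*I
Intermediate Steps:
D(l, L) = -3 (D(l, L) = 0 - 3 = -3)
√(j(D(-6, -2)) - 926) = √(-7 - 926) = √(-933) = I*√933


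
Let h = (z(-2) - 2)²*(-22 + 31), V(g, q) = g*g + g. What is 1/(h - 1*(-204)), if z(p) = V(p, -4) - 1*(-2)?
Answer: 1/240 ≈ 0.0041667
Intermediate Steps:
V(g, q) = g + g² (V(g, q) = g² + g = g + g²)
z(p) = 2 + p*(1 + p) (z(p) = p*(1 + p) - 1*(-2) = p*(1 + p) + 2 = 2 + p*(1 + p))
h = 36 (h = ((2 - 2*(1 - 2)) - 2)²*(-22 + 31) = ((2 - 2*(-1)) - 2)²*9 = ((2 + 2) - 2)²*9 = (4 - 2)²*9 = 2²*9 = 4*9 = 36)
1/(h - 1*(-204)) = 1/(36 - 1*(-204)) = 1/(36 + 204) = 1/240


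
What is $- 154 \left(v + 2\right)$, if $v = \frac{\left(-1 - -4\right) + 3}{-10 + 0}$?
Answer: $- \frac{1078}{5} \approx -215.6$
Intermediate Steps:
$v = - \frac{3}{5}$ ($v = \frac{\left(-1 + 4\right) + 3}{-10} = \left(3 + 3\right) \left(- \frac{1}{10}\right) = 6 \left(- \frac{1}{10}\right) = - \frac{3}{5} \approx -0.6$)
$- 154 \left(v + 2\right) = - 154 \left(- \frac{3}{5} + 2\right) = \left(-154\right) \frac{7}{5} = - \frac{1078}{5}$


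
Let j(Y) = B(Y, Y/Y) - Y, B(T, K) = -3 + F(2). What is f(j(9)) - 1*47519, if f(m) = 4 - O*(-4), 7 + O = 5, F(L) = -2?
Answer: -47523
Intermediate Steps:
O = -2 (O = -7 + 5 = -2)
B(T, K) = -5 (B(T, K) = -3 - 2 = -5)
j(Y) = -5 - Y
f(m) = -4 (f(m) = 4 - (-2)*(-4) = 4 - 1*8 = 4 - 8 = -4)
f(j(9)) - 1*47519 = -4 - 1*47519 = -4 - 47519 = -47523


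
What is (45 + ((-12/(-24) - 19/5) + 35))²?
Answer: 588289/100 ≈ 5882.9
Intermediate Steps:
(45 + ((-12/(-24) - 19/5) + 35))² = (45 + ((-12*(-1/24) - 19*⅕) + 35))² = (45 + ((½ - 19/5) + 35))² = (45 + (-33/10 + 35))² = (45 + 317/10)² = (767/10)² = 588289/100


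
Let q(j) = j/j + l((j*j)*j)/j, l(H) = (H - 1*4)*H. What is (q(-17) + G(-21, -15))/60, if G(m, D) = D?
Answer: -1421027/60 ≈ -23684.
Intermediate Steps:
l(H) = H*(-4 + H) (l(H) = (H - 4)*H = (-4 + H)*H = H*(-4 + H))
q(j) = 1 + j**2*(-4 + j**3) (q(j) = j/j + (((j*j)*j)*(-4 + (j*j)*j))/j = 1 + ((j**2*j)*(-4 + j**2*j))/j = 1 + (j**3*(-4 + j**3))/j = 1 + j**2*(-4 + j**3))
(q(-17) + G(-21, -15))/60 = ((1 + (-17)**2*(-4 + (-17)**3)) - 15)/60 = ((1 + 289*(-4 - 4913)) - 15)*(1/60) = ((1 + 289*(-4917)) - 15)*(1/60) = ((1 - 1421013) - 15)*(1/60) = (-1421012 - 15)*(1/60) = -1421027*1/60 = -1421027/60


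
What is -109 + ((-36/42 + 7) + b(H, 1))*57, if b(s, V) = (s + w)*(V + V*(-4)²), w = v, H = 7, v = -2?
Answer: 35603/7 ≈ 5086.1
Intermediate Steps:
w = -2
b(s, V) = 17*V*(-2 + s) (b(s, V) = (s - 2)*(V + V*(-4)²) = (-2 + s)*(V + V*16) = (-2 + s)*(V + 16*V) = (-2 + s)*(17*V) = 17*V*(-2 + s))
-109 + ((-36/42 + 7) + b(H, 1))*57 = -109 + ((-36/42 + 7) + 17*1*(-2 + 7))*57 = -109 + ((-36*1/42 + 7) + 17*1*5)*57 = -109 + ((-6/7 + 7) + 85)*57 = -109 + (43/7 + 85)*57 = -109 + (638/7)*57 = -109 + 36366/7 = 35603/7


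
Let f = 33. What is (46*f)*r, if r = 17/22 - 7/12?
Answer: 575/2 ≈ 287.50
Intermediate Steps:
r = 25/132 (r = 17*(1/22) - 7*1/12 = 17/22 - 7/12 = 25/132 ≈ 0.18939)
(46*f)*r = (46*33)*(25/132) = 1518*(25/132) = 575/2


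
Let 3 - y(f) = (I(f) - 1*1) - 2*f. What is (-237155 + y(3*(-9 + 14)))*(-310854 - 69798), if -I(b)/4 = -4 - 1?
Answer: 90268195932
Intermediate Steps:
I(b) = 20 (I(b) = -4*(-4 - 1) = -4*(-5) = 20)
y(f) = -16 + 2*f (y(f) = 3 - ((20 - 1*1) - 2*f) = 3 - ((20 - 1) - 2*f) = 3 - (19 - 2*f) = 3 + (-19 + 2*f) = -16 + 2*f)
(-237155 + y(3*(-9 + 14)))*(-310854 - 69798) = (-237155 + (-16 + 2*(3*(-9 + 14))))*(-310854 - 69798) = (-237155 + (-16 + 2*(3*5)))*(-380652) = (-237155 + (-16 + 2*15))*(-380652) = (-237155 + (-16 + 30))*(-380652) = (-237155 + 14)*(-380652) = -237141*(-380652) = 90268195932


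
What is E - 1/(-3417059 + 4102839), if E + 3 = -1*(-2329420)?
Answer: 1597467590259/685780 ≈ 2.3294e+6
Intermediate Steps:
E = 2329417 (E = -3 - 1*(-2329420) = -3 + 2329420 = 2329417)
E - 1/(-3417059 + 4102839) = 2329417 - 1/(-3417059 + 4102839) = 2329417 - 1/685780 = 1597467590259/685780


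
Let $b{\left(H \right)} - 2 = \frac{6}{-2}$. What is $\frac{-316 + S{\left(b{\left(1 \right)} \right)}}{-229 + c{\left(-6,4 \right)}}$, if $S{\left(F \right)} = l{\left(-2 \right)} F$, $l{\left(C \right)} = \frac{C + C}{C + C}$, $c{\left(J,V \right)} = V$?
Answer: $\frac{317}{225} \approx 1.4089$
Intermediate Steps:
$b{\left(H \right)} = -1$ ($b{\left(H \right)} = 2 + \frac{6}{-2} = 2 + 6 \left(- \frac{1}{2}\right) = 2 - 3 = -1$)
$l{\left(C \right)} = 1$ ($l{\left(C \right)} = \frac{2 C}{2 C} = 2 C \frac{1}{2 C} = 1$)
$S{\left(F \right)} = F$ ($S{\left(F \right)} = 1 F = F$)
$\frac{-316 + S{\left(b{\left(1 \right)} \right)}}{-229 + c{\left(-6,4 \right)}} = \frac{-316 - 1}{-229 + 4} = - \frac{317}{-225} = \left(-317\right) \left(- \frac{1}{225}\right) = \frac{317}{225}$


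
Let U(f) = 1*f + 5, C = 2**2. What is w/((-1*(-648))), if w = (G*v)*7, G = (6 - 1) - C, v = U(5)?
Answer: 35/324 ≈ 0.10802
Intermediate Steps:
C = 4
U(f) = 5 + f (U(f) = f + 5 = 5 + f)
v = 10 (v = 5 + 5 = 10)
G = 1 (G = (6 - 1) - 1*4 = 5 - 4 = 1)
w = 70 (w = (1*10)*7 = 10*7 = 70)
w/((-1*(-648))) = 70/((-1*(-648))) = 70/648 = 70*(1/648) = 35/324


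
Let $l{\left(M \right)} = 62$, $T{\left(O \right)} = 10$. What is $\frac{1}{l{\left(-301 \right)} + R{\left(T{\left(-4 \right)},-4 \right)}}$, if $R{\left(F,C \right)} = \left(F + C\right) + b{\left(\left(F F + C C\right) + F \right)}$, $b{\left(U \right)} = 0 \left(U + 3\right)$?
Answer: $\frac{1}{68} \approx 0.014706$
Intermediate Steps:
$b{\left(U \right)} = 0$ ($b{\left(U \right)} = 0 \left(3 + U\right) = 0$)
$R{\left(F,C \right)} = C + F$ ($R{\left(F,C \right)} = \left(F + C\right) + 0 = \left(C + F\right) + 0 = C + F$)
$\frac{1}{l{\left(-301 \right)} + R{\left(T{\left(-4 \right)},-4 \right)}} = \frac{1}{62 + \left(-4 + 10\right)} = \frac{1}{62 + 6} = \frac{1}{68}$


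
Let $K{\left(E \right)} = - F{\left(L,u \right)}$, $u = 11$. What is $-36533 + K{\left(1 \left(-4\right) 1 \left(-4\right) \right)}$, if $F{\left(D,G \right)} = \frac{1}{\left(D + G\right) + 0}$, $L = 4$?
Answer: $- \frac{547996}{15} \approx -36533.0$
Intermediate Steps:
$F{\left(D,G \right)} = \frac{1}{D + G}$
$K{\left(E \right)} = - \frac{1}{15}$ ($K{\left(E \right)} = - \frac{1}{4 + 11} = - \frac{1}{15}$)
$-36533 + K{\left(1 \left(-4\right) 1 \left(-4\right) \right)} = -36533 - \frac{1}{15} = - \frac{547996}{15}$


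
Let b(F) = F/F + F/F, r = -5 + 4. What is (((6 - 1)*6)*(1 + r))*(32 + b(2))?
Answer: 0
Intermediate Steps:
r = -1
b(F) = 2 (b(F) = 1 + 1 = 2)
(((6 - 1)*6)*(1 + r))*(32 + b(2)) = (((6 - 1)*6)*(1 - 1))*(32 + 2) = ((5*6)*0)*34 = (30*0)*34 = 0*34 = 0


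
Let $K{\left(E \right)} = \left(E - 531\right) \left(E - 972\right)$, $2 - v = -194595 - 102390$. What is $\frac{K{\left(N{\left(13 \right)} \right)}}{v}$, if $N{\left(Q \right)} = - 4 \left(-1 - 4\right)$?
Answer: $\frac{486472}{296987} \approx 1.638$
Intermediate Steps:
$v = 296987$ ($v = 2 - \left(-194595 - 102390\right) = 2 - -296985 = 2 + 296985 = 296987$)
$N{\left(Q \right)} = 20$ ($N{\left(Q \right)} = \left(-4\right) \left(-5\right) = 20$)
$K{\left(E \right)} = \left(-972 + E\right) \left(-531 + E\right)$ ($K{\left(E \right)} = \left(-531 + E\right) \left(-972 + E\right) = \left(-972 + E\right) \left(-531 + E\right)$)
$\frac{K{\left(N{\left(13 \right)} \right)}}{v} = \frac{516132 + 20^{2} - 30060}{296987} = \left(516132 + 400 - 30060\right) \frac{1}{296987} = 486472 \cdot \frac{1}{296987} = \frac{486472}{296987}$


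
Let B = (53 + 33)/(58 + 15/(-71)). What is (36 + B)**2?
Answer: 23658746596/16834609 ≈ 1405.4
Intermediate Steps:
B = 6106/4103 (B = 86/(58 + 15*(-1/71)) = 86/(58 - 15/71) = 86/(4103/71) = 86*(71/4103) = 6106/4103 ≈ 1.4882)
(36 + B)**2 = (36 + 6106/4103)**2 = (153814/4103)**2 = 23658746596/16834609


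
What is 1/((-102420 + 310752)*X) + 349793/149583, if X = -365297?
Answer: 8873438592982463/3794574405610044 ≈ 2.3385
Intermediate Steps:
1/((-102420 + 310752)*X) + 349793/149583 = 1/((-102420 + 310752)*(-365297)) + 349793/149583 = -1/365297/208332 + 349793*(1/149583) = (1/208332)*(-1/365297) + 349793/149583 = -1/76103054604 + 349793/149583 = 8873438592982463/3794574405610044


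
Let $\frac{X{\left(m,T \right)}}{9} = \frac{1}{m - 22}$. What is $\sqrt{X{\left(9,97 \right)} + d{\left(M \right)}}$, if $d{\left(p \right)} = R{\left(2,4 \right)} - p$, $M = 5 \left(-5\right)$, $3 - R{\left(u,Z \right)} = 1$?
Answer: $\frac{3 \sqrt{494}}{13} \approx 5.1291$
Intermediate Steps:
$R{\left(u,Z \right)} = 2$ ($R{\left(u,Z \right)} = 3 - 1 = 2$)
$M = -25$
$d{\left(p \right)} = 2 - p$
$X{\left(m,T \right)} = \frac{9}{-22 + m}$ ($X{\left(m,T \right)} = \frac{9}{m - 22} = \frac{9}{-22 + m}$)
$\sqrt{X{\left(9,97 \right)} + d{\left(M \right)}} = \sqrt{\frac{9}{-22 + 9} + \left(2 - -25\right)} = \sqrt{\frac{9}{-13} + \left(2 + 25\right)} = \sqrt{9 \left(- \frac{1}{13}\right) + 27} = \sqrt{- \frac{9}{13} + 27} = \sqrt{\frac{342}{13}} = \frac{3 \sqrt{494}}{13}$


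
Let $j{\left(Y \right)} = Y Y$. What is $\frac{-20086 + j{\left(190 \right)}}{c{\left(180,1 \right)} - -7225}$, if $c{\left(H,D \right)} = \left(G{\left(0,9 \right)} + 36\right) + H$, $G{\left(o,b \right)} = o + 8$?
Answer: $\frac{5338}{2483} \approx 2.1498$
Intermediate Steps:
$G{\left(o,b \right)} = 8 + o$
$j{\left(Y \right)} = Y^{2}$
$c{\left(H,D \right)} = 44 + H$ ($c{\left(H,D \right)} = \left(\left(8 + 0\right) + 36\right) + H = \left(8 + 36\right) + H = 44 + H$)
$\frac{-20086 + j{\left(190 \right)}}{c{\left(180,1 \right)} - -7225} = \frac{-20086 + 190^{2}}{\left(44 + 180\right) - -7225} = \frac{-20086 + 36100}{224 + 7225} = \frac{16014}{7449} = 16014 \cdot \frac{1}{7449} = \frac{5338}{2483}$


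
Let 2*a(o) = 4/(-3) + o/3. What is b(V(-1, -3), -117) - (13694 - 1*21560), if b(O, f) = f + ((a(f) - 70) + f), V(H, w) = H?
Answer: 45251/6 ≈ 7541.8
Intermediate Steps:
a(o) = -⅔ + o/6 (a(o) = (4/(-3) + o/3)/2 = (4*(-⅓) + o*(⅓))/2 = (-4/3 + o/3)/2 = -⅔ + o/6)
b(O, f) = -212/3 + 13*f/6 (b(O, f) = f + (((-⅔ + f/6) - 70) + f) = f + ((-212/3 + f/6) + f) = f + (-212/3 + 7*f/6) = -212/3 + 13*f/6)
b(V(-1, -3), -117) - (13694 - 1*21560) = (-212/3 + (13/6)*(-117)) - (13694 - 1*21560) = (-212/3 - 507/2) - (13694 - 21560) = -1945/6 - 1*(-7866) = -1945/6 + 7866 = 45251/6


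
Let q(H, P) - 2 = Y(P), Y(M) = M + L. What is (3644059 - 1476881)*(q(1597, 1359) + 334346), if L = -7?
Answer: 727521654600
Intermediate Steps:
Y(M) = -7 + M (Y(M) = M - 7 = -7 + M)
q(H, P) = -5 + P (q(H, P) = 2 + (-7 + P) = -5 + P)
(3644059 - 1476881)*(q(1597, 1359) + 334346) = (3644059 - 1476881)*((-5 + 1359) + 334346) = 2167178*(1354 + 334346) = 2167178*335700 = 727521654600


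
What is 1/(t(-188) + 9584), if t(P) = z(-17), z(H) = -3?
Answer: 1/9581 ≈ 0.00010437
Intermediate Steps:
t(P) = -3
1/(t(-188) + 9584) = 1/(-3 + 9584) = 1/9581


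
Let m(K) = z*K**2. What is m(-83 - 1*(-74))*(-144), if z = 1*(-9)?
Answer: 104976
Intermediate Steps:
z = -9
m(K) = -9*K**2
m(-83 - 1*(-74))*(-144) = -9*(-83 - 1*(-74))**2*(-144) = -9*(-83 + 74)**2*(-144) = -9*(-9)**2*(-144) = -9*81*(-144) = -729*(-144) = 104976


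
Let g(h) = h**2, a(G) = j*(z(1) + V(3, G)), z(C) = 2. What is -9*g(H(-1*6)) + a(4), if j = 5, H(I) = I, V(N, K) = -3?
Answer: -329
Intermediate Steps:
a(G) = -5 (a(G) = 5*(2 - 3) = 5*(-1) = -5)
-9*g(H(-1*6)) + a(4) = -9*(-1*6)**2 - 5 = -9*(-6)**2 - 5 = -9*36 - 5 = -324 - 5 = -329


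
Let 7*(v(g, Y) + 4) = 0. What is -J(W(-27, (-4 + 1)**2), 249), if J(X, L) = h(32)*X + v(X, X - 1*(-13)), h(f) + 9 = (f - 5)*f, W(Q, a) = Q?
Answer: 23089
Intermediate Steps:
v(g, Y) = -4 (v(g, Y) = -4 + (1/7)*0 = -4 + 0 = -4)
h(f) = -9 + f*(-5 + f) (h(f) = -9 + (f - 5)*f = -9 + (-5 + f)*f = -9 + f*(-5 + f))
J(X, L) = -4 + 855*X (J(X, L) = (-9 + 32**2 - 5*32)*X - 4 = (-9 + 1024 - 160)*X - 4 = 855*X - 4 = -4 + 855*X)
-J(W(-27, (-4 + 1)**2), 249) = -(-4 + 855*(-27)) = -(-4 - 23085) = -1*(-23089) = 23089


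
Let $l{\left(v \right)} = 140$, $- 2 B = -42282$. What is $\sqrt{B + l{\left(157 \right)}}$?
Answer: $\sqrt{21281} \approx 145.88$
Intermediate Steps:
$B = 21141$ ($B = \left(- \frac{1}{2}\right) \left(-42282\right) = 21141$)
$\sqrt{B + l{\left(157 \right)}} = \sqrt{21141 + 140} = \sqrt{21281}$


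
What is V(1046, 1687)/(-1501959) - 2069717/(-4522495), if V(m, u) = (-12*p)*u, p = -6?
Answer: 853103247641/2264200689235 ≈ 0.37678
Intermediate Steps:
V(m, u) = 72*u (V(m, u) = (-12*(-6))*u = 72*u)
V(1046, 1687)/(-1501959) - 2069717/(-4522495) = (72*1687)/(-1501959) - 2069717/(-4522495) = 121464*(-1/1501959) - 2069717*(-1/4522495) = -40488/500653 + 2069717/4522495 = 853103247641/2264200689235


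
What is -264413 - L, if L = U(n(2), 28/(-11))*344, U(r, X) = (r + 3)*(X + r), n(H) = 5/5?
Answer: -2885151/11 ≈ -2.6229e+5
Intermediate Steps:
n(H) = 1 (n(H) = 5*(1/5) = 1)
U(r, X) = (3 + r)*(X + r)
L = -23392/11 (L = (1**2 + 3*(28/(-11)) + 3*1 + (28/(-11))*1)*344 = (1 + 3*(28*(-1/11)) + 3 + (28*(-1/11))*1)*344 = (1 + 3*(-28/11) + 3 - 28/11*1)*344 = (1 - 84/11 + 3 - 28/11)*344 = -68/11*344 = -23392/11 ≈ -2126.5)
-264413 - L = -264413 - 1*(-23392/11) = -264413 + 23392/11 = -2885151/11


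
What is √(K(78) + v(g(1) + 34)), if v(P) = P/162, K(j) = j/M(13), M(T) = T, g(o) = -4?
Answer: √501/9 ≈ 2.4870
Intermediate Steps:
K(j) = j/13
v(P) = P/162 (v(P) = P*(1/162) = P/162)
√(K(78) + v(g(1) + 34)) = √((1/13)*78 + (-4 + 34)/162) = √(6 + (1/162)*30) = √(6 + 5/27) = √(167/27) = √501/9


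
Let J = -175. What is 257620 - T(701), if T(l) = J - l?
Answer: 258496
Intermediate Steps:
T(l) = -175 - l
257620 - T(701) = 257620 - (-175 - 1*701) = 257620 - (-175 - 701) = 257620 - 1*(-876) = 257620 + 876 = 258496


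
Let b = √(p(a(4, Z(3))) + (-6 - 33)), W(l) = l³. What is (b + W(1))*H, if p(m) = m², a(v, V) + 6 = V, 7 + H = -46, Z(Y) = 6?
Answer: -53 - 53*I*√39 ≈ -53.0 - 330.98*I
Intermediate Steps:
H = -53 (H = -7 - 46 = -53)
a(v, V) = -6 + V
b = I*√39 (b = √((-6 + 6)² + (-6 - 33)) = √(0² - 39) = √(0 - 39) = √(-39) = I*√39 ≈ 6.245*I)
(b + W(1))*H = (I*√39 + 1³)*(-53) = (I*√39 + 1)*(-53) = (1 + I*√39)*(-53) = -53 - 53*I*√39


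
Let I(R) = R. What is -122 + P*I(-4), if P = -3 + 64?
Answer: -366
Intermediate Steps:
P = 61
-122 + P*I(-4) = -122 + 61*(-4) = -122 - 244 = -366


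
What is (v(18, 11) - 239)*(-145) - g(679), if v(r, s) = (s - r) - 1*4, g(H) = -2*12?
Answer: 36274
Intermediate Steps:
g(H) = -24
v(r, s) = -4 + s - r (v(r, s) = (s - r) - 4 = -4 + s - r)
(v(18, 11) - 239)*(-145) - g(679) = ((-4 + 11 - 1*18) - 239)*(-145) - 1*(-24) = ((-4 + 11 - 18) - 239)*(-145) + 24 = (-11 - 239)*(-145) + 24 = -250*(-145) + 24 = 36250 + 24 = 36274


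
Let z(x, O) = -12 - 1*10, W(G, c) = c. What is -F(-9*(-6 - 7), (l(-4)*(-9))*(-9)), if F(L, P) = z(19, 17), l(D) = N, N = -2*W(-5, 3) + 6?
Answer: 22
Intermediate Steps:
N = 0 (N = -2*3 + 6 = -6 + 6 = 0)
l(D) = 0
z(x, O) = -22 (z(x, O) = -12 - 10 = -22)
F(L, P) = -22
-F(-9*(-6 - 7), (l(-4)*(-9))*(-9)) = -1*(-22) = 22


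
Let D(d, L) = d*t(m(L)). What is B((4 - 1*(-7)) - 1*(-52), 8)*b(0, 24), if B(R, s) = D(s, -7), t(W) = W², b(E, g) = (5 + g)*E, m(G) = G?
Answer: 0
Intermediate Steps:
b(E, g) = E*(5 + g)
D(d, L) = d*L²
B(R, s) = 49*s (B(R, s) = s*(-7)² = s*49 = 49*s)
B((4 - 1*(-7)) - 1*(-52), 8)*b(0, 24) = (49*8)*(0*(5 + 24)) = 392*(0*29) = 392*0 = 0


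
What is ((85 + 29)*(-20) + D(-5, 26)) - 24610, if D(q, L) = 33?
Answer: -26857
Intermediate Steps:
((85 + 29)*(-20) + D(-5, 26)) - 24610 = ((85 + 29)*(-20) + 33) - 24610 = (114*(-20) + 33) - 24610 = (-2280 + 33) - 24610 = -2247 - 24610 = -26857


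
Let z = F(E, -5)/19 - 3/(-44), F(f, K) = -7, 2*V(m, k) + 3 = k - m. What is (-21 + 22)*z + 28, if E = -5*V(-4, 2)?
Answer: 23157/836 ≈ 27.700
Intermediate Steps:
V(m, k) = -3/2 + k/2 - m/2 (V(m, k) = -3/2 + (k - m)/2 = -3/2 + (k/2 - m/2) = -3/2 + k/2 - m/2)
E = -15/2 (E = -5*(-3/2 + (½)*2 - ½*(-4)) = -5*(-3/2 + 1 + 2) = -5*3/2 = -15/2 ≈ -7.5000)
z = -251/836 (z = -7/19 - 3/(-44) = -7*1/19 - 3*(-1/44) = -7/19 + 3/44 = -251/836 ≈ -0.30024)
(-21 + 22)*z + 28 = (-21 + 22)*(-251/836) + 28 = 1*(-251/836) + 28 = -251/836 + 28 = 23157/836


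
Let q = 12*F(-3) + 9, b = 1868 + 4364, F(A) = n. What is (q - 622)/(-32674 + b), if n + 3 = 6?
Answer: 577/26442 ≈ 0.021821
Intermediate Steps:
n = 3 (n = -3 + 6 = 3)
F(A) = 3
b = 6232
q = 45 (q = 12*3 + 9 = 36 + 9 = 45)
(q - 622)/(-32674 + b) = (45 - 622)/(-32674 + 6232) = -577/(-26442) = -577*(-1/26442) = 577/26442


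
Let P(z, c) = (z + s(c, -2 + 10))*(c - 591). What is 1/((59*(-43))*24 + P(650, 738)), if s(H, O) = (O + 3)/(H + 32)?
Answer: 10/346641 ≈ 2.8848e-5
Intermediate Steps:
s(H, O) = (3 + O)/(32 + H)
P(z, c) = (-591 + c)*(z + 11/(32 + c)) (P(z, c) = (z + (3 + (-2 + 10))/(32 + c))*(c - 591) = (z + (3 + 8)/(32 + c))*(-591 + c) = (z + 11/(32 + c))*(-591 + c) = (-591 + c)*(z + 11/(32 + c)))
1/((59*(-43))*24 + P(650, 738)) = 1/((59*(-43))*24 + (-6501 + 11*738 + 650*(-591 + 738)*(32 + 738))/(32 + 738)) = 1/(-2537*24 + (-6501 + 8118 + 650*147*770)/770) = 1/(-60888 + (-6501 + 8118 + 73573500)/770) = 1/(-60888 + (1/770)*73575117) = 1/(-60888 + 955521/10) = 1/(346641/10) = 10/346641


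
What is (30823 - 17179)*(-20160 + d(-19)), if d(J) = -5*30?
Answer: -277109640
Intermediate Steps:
d(J) = -150
(30823 - 17179)*(-20160 + d(-19)) = (30823 - 17179)*(-20160 - 150) = 13644*(-20310) = -277109640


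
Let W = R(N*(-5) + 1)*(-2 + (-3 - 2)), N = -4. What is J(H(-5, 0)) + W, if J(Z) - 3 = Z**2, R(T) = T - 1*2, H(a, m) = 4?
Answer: -114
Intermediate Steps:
R(T) = -2 + T (R(T) = T - 2 = -2 + T)
W = -133 (W = (-2 + (-4*(-5) + 1))*(-2 + (-3 - 2)) = (-2 + (20 + 1))*(-2 - 5) = (-2 + 21)*(-7) = 19*(-7) = -133)
J(Z) = 3 + Z**2
J(H(-5, 0)) + W = (3 + 4**2) - 133 = (3 + 16) - 133 = 19 - 133 = -114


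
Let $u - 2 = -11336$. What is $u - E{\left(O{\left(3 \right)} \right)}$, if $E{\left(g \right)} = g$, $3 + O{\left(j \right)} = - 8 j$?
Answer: $-11307$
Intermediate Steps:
$O{\left(j \right)} = -3 - 8 j$
$u = -11334$ ($u = 2 - 11336 = -11334$)
$u - E{\left(O{\left(3 \right)} \right)} = -11334 - \left(-3 - 24\right) = -11334 - -27 = -11334 + 27 = -11307$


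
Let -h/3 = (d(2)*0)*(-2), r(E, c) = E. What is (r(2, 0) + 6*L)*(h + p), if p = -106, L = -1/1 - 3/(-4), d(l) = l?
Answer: -53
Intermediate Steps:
L = -1/4 (L = -1*1 - 3*(-1/4) = -1 + 3/4 = -1/4 ≈ -0.25000)
h = 0 (h = -3*2*0*(-2) = -0*(-2) = -3*0 = 0)
(r(2, 0) + 6*L)*(h + p) = (2 + 6*(-1/4))*(0 - 106) = (2 - 3/2)*(-106) = (1/2)*(-106) = -53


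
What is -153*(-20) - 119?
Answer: 2941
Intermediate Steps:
-153*(-20) - 119 = 3060 - 119 = 2941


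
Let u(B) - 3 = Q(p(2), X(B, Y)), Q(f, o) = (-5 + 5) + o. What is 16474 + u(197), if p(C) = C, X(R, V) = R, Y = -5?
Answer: 16674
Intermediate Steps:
Q(f, o) = o (Q(f, o) = 0 + o = o)
u(B) = 3 + B
16474 + u(197) = 16474 + (3 + 197) = 16474 + 200 = 16674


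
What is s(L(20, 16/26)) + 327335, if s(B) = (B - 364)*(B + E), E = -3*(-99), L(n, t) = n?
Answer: 218287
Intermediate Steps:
E = 297
s(B) = (-364 + B)*(297 + B) (s(B) = (B - 364)*(B + 297) = (-364 + B)*(297 + B))
s(L(20, 16/26)) + 327335 = (-108108 + 20² - 67*20) + 327335 = (-108108 + 400 - 1340) + 327335 = -109048 + 327335 = 218287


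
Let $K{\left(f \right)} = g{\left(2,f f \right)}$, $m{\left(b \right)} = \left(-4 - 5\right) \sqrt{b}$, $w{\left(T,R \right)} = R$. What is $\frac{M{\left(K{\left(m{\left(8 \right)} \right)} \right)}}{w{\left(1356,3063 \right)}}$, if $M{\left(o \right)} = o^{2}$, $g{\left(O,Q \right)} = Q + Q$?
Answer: $\frac{559872}{1021} \approx 548.36$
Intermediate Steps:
$g{\left(O,Q \right)} = 2 Q$
$m{\left(b \right)} = - 9 \sqrt{b}$ ($m{\left(b \right)} = \left(-4 - 5\right) \sqrt{b} = - 9 \sqrt{b}$)
$K{\left(f \right)} = 2 f^{2}$ ($K{\left(f \right)} = 2 f f = 2 f^{2}$)
$\frac{M{\left(K{\left(m{\left(8 \right)} \right)} \right)}}{w{\left(1356,3063 \right)}} = \frac{\left(2 \left(- 9 \sqrt{8}\right)^{2}\right)^{2}}{3063} = \left(2 \left(- 9 \cdot 2 \sqrt{2}\right)^{2}\right)^{2} \cdot \frac{1}{3063} = \left(2 \left(- 18 \sqrt{2}\right)^{2}\right)^{2} \cdot \frac{1}{3063} = \left(2 \cdot 648\right)^{2} \cdot \frac{1}{3063} = 1296^{2} \cdot \frac{1}{3063} = 1679616 \cdot \frac{1}{3063} = \frac{559872}{1021}$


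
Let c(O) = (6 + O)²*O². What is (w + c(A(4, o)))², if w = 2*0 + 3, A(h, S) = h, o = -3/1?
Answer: 2569609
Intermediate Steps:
o = -3 (o = -3*1 = -3)
w = 3 (w = 0 + 3 = 3)
c(O) = O²*(6 + O)²
(w + c(A(4, o)))² = (3 + 4²*(6 + 4)²)² = (3 + 16*10²)² = (3 + 16*100)² = (3 + 1600)² = 1603² = 2569609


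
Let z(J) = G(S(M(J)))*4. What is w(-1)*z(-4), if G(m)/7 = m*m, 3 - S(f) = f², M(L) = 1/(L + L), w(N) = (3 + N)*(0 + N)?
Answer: -255367/512 ≈ -498.76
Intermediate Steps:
w(N) = N*(3 + N) (w(N) = (3 + N)*N = N*(3 + N))
M(L) = 1/(2*L)
S(f) = 3 - f²
G(m) = 7*m² (G(m) = 7*(m*m) = 7*m²)
z(J) = 28*(3 - 1/(4*J²))² (z(J) = (7*(3 - (1/(2*J))²)²)*4 = (7*(3 - 1/(4*J²))²)*4 = 28*(3 - 1/(4*J²))²)
w(-1)*z(-4) = (-(3 - 1))*((7/4)*(1 - 12*(-4)²)²/(-4)⁴) = (-1*2)*((7/4)*(1/256)*(1 - 12*16)²) = -7*(1 - 192)²/(2*256) = -7*(-191)²/(2*256) = -7*36481/(2*256) = -2*255367/1024 = -255367/512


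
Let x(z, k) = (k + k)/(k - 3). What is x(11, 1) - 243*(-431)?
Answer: 104732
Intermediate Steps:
x(z, k) = 2*k/(-3 + k) (x(z, k) = (2*k)/(-3 + k) = 2*k/(-3 + k))
x(11, 1) - 243*(-431) = 2*1/(-3 + 1) - 243*(-431) = 2*1/(-2) + 104733 = 2*1*(-½) + 104733 = -1 + 104733 = 104732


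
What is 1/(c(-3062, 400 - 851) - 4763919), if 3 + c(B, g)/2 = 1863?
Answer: -1/4760199 ≈ -2.1008e-7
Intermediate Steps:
c(B, g) = 3720 (c(B, g) = -6 + 2*1863 = -6 + 3726 = 3720)
1/(c(-3062, 400 - 851) - 4763919) = 1/(3720 - 4763919) = 1/(-4760199) = -1/4760199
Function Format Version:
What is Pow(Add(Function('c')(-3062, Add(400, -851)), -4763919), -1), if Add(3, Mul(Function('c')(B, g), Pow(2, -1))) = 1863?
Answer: Rational(-1, 4760199) ≈ -2.1008e-7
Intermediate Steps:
Function('c')(B, g) = 3720 (Function('c')(B, g) = Add(-6, Mul(2, 1863)) = Add(-6, 3726) = 3720)
Pow(Add(Function('c')(-3062, Add(400, -851)), -4763919), -1) = Pow(Add(3720, -4763919), -1) = Pow(-4760199, -1) = Rational(-1, 4760199)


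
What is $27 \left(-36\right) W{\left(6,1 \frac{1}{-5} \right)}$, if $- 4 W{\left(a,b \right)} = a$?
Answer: $1458$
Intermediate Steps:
$W{\left(a,b \right)} = - \frac{a}{4}$
$27 \left(-36\right) W{\left(6,1 \frac{1}{-5} \right)} = 27 \left(-36\right) \left(\left(- \frac{1}{4}\right) 6\right) = \left(-972\right) \left(- \frac{3}{2}\right) = 1458$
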